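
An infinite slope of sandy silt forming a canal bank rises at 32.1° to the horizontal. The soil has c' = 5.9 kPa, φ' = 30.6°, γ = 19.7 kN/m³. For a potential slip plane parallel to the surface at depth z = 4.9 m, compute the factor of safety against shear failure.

FS = 1.08

For an infinite slope with a slip plane parallel to the surface (no pore pressure): FS = [c' + γz cos²β tanφ'] / [γz sinβ cosβ].
γz = 19.7·4.9 = 96.53 kN/m²
Numerator = 5.9 + 96.53·cos²32.1°·tan30.6° = 5.9 + 96.53·0.7176·0.5914 = 46.867 kPa
Denominator = 96.53·sin32.1°·cos32.1° = 96.53·0.5314·0.8471 = 43.454 kPa
FS = 46.867 / 43.454 = 1.079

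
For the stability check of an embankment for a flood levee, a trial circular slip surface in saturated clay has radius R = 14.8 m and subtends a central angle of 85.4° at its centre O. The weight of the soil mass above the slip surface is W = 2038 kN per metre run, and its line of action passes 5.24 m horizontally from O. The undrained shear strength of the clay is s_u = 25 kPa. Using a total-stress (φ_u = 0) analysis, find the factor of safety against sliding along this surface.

FS = 0.76

Taking moments about the centre O, the resisting moment is provided by the undrained shear strength acting along the arc:
Arc length L_a = R·θ = 14.8·(85.4°·π/180) = 14.8·1.4905 = 22.06 m
M_R = s_u·L_a·R = 25·22.06·14.8 = 8162.0 kN·m/m
M_D = W·d = 2038·5.24 = 10679.1 kN·m/m
FS = M_R / M_D = 8162.0 / 10679.1 = 0.764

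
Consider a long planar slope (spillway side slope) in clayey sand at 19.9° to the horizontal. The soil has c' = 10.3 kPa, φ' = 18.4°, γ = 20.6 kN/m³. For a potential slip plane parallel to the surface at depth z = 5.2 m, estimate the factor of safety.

For an infinite slope with a slip plane parallel to the surface (no pore pressure): FS = [c' + γz cos²β tanφ'] / [γz sinβ cosβ].
γz = 20.6·5.2 = 107.12 kN/m²
Numerator = 10.3 + 107.12·cos²19.9°·tan18.4° = 10.3 + 107.12·0.8841·0.3327 = 41.806 kPa
Denominator = 107.12·sin19.9°·cos19.9° = 107.12·0.3404·0.9403 = 34.284 kPa
FS = 41.806 / 34.284 = 1.219

FS = 1.22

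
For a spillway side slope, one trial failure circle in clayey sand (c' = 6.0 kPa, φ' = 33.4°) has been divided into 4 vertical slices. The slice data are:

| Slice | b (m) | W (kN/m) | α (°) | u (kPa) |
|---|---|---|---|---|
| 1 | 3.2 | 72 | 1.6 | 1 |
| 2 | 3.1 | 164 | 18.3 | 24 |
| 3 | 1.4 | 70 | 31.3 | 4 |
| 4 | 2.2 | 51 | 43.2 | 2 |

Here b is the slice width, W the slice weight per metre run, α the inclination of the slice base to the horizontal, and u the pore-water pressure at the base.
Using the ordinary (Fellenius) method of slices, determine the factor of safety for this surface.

FS = 1.75

Ordinary method of slices: FS = Σ[c'·Δl_i + (W_i cosα_i − u_i·Δl_i)·tanφ'] / Σ W_i sinα_i, with Δl_i = b_i / cosα_i.
Slice 1: Δl = 3.2/cos1.6° = 3.201 m; N'_1 = 72·cos1.6° − 1·3.201 = 68.8; c'Δl = 19.21; W sinα = 2.0
Slice 2: Δl = 3.1/cos18.3° = 3.265 m; N'_2 = 164·cos18.3° − 24·3.265 = 77.3; c'Δl = 19.59; W sinα = 51.5
Slice 3: Δl = 1.4/cos31.3° = 1.638 m; N'_3 = 70·cos31.3° − 4·1.638 = 53.3; c'Δl = 9.83; W sinα = 36.4
Slice 4: Δl = 2.2/cos43.2° = 3.018 m; N'_4 = 51·cos43.2° − 2·3.018 = 31.1; c'Δl = 18.11; W sinα = 34.9
Σc'Δl = 66.7 kN/m; ΣN' = 230.5 kN/m; ΣW sinα = 124.8 kN/m
Resisting = 66.7 + 230.5·tan33.4° = 66.7 + 152.0 = 218.7 kN/m
FS = 218.7 / 124.8 = 1.753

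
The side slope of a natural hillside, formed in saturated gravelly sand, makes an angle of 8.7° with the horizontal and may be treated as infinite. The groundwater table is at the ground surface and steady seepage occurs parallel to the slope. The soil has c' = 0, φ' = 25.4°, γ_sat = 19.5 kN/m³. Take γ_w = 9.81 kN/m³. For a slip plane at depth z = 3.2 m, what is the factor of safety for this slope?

With seepage parallel to the slope and the water table at the surface, the effective normal stress on the slip plane uses the buoyant unit weight γ' = γ_sat − γ_w while the driving shear stress uses γ_sat:
FS = [c' + γ' z cos²β tanφ'] / [γ_sat z sinβ cosβ]
(For c' = 0 this reduces to FS = (γ'/γ_sat)·tanφ'/tanβ.)
γ' = 19.5 − 9.81 = 9.69 kN/m³
Numerator = 0.0 + 9.69·3.2·cos²8.7°·tan25.4° = 0.0 + 9.69·3.2·0.9771·0.4748 = 14.387 kPa
Denominator = 19.5·3.2·sin8.7°·cos8.7° = 19.5·3.2·0.1513·0.9885 = 9.330 kPa
FS = 14.387 / 9.330 = 1.542

FS = 1.54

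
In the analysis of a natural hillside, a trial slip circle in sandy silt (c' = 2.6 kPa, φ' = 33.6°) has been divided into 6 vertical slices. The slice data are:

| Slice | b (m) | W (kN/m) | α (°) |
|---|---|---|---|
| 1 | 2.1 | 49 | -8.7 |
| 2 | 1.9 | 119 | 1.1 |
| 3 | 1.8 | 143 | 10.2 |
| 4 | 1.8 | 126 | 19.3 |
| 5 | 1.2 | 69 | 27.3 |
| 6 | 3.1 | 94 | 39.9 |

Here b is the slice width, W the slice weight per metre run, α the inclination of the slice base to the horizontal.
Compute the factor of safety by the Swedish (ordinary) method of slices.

Ordinary method of slices: FS = Σ[c'·Δl_i + (W_i cosα_i)·tanφ'] / Σ W_i sinα_i, with Δl_i = b_i / cosα_i.
Slice 1: Δl = 2.1/cos(-8.7°) = 2.124 m; N'_1 = 49·cos(-8.7°) = 48.4; c'Δl = 5.52; W sinα = -7.4
Slice 2: Δl = 1.9/cos1.1° = 1.900 m; N'_2 = 119·cos1.1° = 119.0; c'Δl = 4.94; W sinα = 2.3
Slice 3: Δl = 1.8/cos10.2° = 1.829 m; N'_3 = 143·cos10.2° = 140.7; c'Δl = 4.76; W sinα = 25.3
Slice 4: Δl = 1.8/cos19.3° = 1.907 m; N'_4 = 126·cos19.3° = 118.9; c'Δl = 4.96; W sinα = 41.6
Slice 5: Δl = 1.2/cos27.3° = 1.350 m; N'_5 = 69·cos27.3° = 61.3; c'Δl = 3.51; W sinα = 31.6
Slice 6: Δl = 3.1/cos39.9° = 4.041 m; N'_6 = 94·cos39.9° = 72.1; c'Δl = 10.51; W sinα = 60.3
Σc'Δl = 34.2 kN/m; ΣN' = 560.5 kN/m; ΣW sinα = 153.8 kN/m
Resisting = 34.2 + 560.5·tan33.6° = 34.2 + 372.4 = 406.6 kN/m
FS = 406.6 / 153.8 = 2.644

FS = 2.64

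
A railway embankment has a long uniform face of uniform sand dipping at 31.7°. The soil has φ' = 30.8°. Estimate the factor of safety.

FS = 0.97

For a dry cohesionless infinite slope the factor of safety is FS = tanφ' / tanβ.
FS = tan30.8° / tan31.7° = 0.5961 / 0.6176 = 0.965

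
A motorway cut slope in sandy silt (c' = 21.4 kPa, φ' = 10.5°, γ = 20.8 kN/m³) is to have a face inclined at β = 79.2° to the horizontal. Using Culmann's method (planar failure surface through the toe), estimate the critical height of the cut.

H_c = 6.24 m

Culmann's analysis gives the critical failure plane at α_cr = (β + φ')/2 = (79.2 + 10.5)/2 = 44.9°, and the critical height
H_c = (4c'/γ) · sinβ cosφ' / [1 − cos(β − φ')]
    = (4·21.4/20.8) · sin79.2°·cos10.5° / [1 − cos(68.7°)]
    = 4.115 · 0.9823·0.9833 / [1 − 0.3633]
    = 4.115 · 0.9658 / 0.6367
    = 6.24 m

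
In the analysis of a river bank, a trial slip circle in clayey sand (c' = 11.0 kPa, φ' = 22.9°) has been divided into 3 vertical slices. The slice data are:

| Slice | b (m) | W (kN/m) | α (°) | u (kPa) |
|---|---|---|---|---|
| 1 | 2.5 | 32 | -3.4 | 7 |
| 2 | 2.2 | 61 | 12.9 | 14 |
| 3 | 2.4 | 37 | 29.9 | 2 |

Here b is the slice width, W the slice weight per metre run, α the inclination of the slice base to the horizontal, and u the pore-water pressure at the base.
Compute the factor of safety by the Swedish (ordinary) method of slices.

FS = 3.71

Ordinary method of slices: FS = Σ[c'·Δl_i + (W_i cosα_i − u_i·Δl_i)·tanφ'] / Σ W_i sinα_i, with Δl_i = b_i / cosα_i.
Slice 1: Δl = 2.5/cos(-3.4°) = 2.504 m; N'_1 = 32·cos(-3.4°) − 7·2.504 = 14.4; c'Δl = 27.55; W sinα = -1.9
Slice 2: Δl = 2.2/cos12.9° = 2.257 m; N'_2 = 61·cos12.9° − 14·2.257 = 27.9; c'Δl = 24.83; W sinα = 13.6
Slice 3: Δl = 2.4/cos29.9° = 2.768 m; N'_3 = 37·cos29.9° − 2·2.768 = 26.5; c'Δl = 30.45; W sinα = 18.4
Σc'Δl = 82.8 kN/m; ΣN' = 68.8 kN/m; ΣW sinα = 30.2 kN/m
Resisting = 82.8 + 68.8·tan22.9° = 82.8 + 29.1 = 111.9 kN/m
FS = 111.9 / 30.2 = 3.710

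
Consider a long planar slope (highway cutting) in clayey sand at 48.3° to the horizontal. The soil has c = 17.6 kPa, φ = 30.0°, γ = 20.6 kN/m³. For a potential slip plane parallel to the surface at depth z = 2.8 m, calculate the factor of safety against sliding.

For an infinite slope with a slip plane parallel to the surface (no pore pressure): FS = [c + γz cos²β tanφ] / [γz sinβ cosβ].
γz = 20.6·2.8 = 57.68 kN/m²
Numerator = 17.6 + 57.68·cos²48.3°·tan30.0° = 17.6 + 57.68·0.4425·0.5774 = 32.337 kPa
Denominator = 57.68·sin48.3°·cos48.3° = 57.68·0.7466·0.6652 = 28.649 kPa
FS = 32.337 / 28.649 = 1.129

FS = 1.13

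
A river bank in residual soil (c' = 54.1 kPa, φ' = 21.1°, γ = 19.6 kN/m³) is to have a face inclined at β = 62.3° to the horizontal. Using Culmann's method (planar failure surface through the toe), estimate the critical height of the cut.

Culmann's analysis gives the critical failure plane at α_cr = (β + φ')/2 = (62.3 + 21.1)/2 = 41.7°, and the critical height
H_c = (4c'/γ) · sinβ cosφ' / [1 − cos(β − φ')]
    = (4·54.1/19.6) · sin62.3°·cos21.1° / [1 − cos(41.2°)]
    = 11.041 · 0.8854·0.9330 / [1 − 0.7524]
    = 11.041 · 0.8260 / 0.2476
    = 36.84 m

H_c = 36.84 m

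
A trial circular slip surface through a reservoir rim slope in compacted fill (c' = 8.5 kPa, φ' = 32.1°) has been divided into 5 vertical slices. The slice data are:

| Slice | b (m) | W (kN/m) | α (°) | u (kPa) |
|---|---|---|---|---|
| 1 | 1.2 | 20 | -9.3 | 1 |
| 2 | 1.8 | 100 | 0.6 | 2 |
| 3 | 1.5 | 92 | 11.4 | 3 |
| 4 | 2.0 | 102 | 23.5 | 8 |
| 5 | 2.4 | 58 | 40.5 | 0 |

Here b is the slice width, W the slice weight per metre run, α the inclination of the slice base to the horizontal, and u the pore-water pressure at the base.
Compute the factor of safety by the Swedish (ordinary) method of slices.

FS = 3.02

Ordinary method of slices: FS = Σ[c'·Δl_i + (W_i cosα_i − u_i·Δl_i)·tanφ'] / Σ W_i sinα_i, with Δl_i = b_i / cosα_i.
Slice 1: Δl = 1.2/cos(-9.3°) = 1.216 m; N'_1 = 20·cos(-9.3°) − 1·1.216 = 18.5; c'Δl = 10.34; W sinα = -3.2
Slice 2: Δl = 1.8/cos0.6° = 1.800 m; N'_2 = 100·cos0.6° − 2·1.800 = 96.4; c'Δl = 15.30; W sinα = 1.0
Slice 3: Δl = 1.5/cos11.4° = 1.530 m; N'_3 = 92·cos11.4° − 3·1.530 = 85.6; c'Δl = 13.01; W sinα = 18.2
Slice 4: Δl = 2.0/cos23.5° = 2.181 m; N'_4 = 102·cos23.5° − 8·2.181 = 76.1; c'Δl = 18.54; W sinα = 40.7
Slice 5: Δl = 2.4/cos40.5° = 3.156 m; N'_5 = 58·cos40.5° − 0·3.156 = 44.1; c'Δl = 26.83; W sinα = 37.7
Σc'Δl = 84.0 kN/m; ΣN' = 320.7 kN/m; ΣW sinα = 94.3 kN/m
Resisting = 84.0 + 320.7·tan32.1° = 84.0 + 201.2 = 285.2 kN/m
FS = 285.2 / 94.3 = 3.023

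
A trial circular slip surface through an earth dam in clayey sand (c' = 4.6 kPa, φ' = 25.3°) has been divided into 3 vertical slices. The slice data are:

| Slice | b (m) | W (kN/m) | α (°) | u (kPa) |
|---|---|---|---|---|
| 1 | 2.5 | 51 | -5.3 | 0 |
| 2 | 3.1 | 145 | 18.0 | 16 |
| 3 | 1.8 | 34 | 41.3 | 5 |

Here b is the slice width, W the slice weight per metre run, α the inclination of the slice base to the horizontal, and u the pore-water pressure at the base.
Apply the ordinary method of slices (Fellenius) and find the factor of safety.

Ordinary method of slices: FS = Σ[c'·Δl_i + (W_i cosα_i − u_i·Δl_i)·tanφ'] / Σ W_i sinα_i, with Δl_i = b_i / cosα_i.
Slice 1: Δl = 2.5/cos(-5.3°) = 2.511 m; N'_1 = 51·cos(-5.3°) − 0·2.511 = 50.8; c'Δl = 11.55; W sinα = -4.7
Slice 2: Δl = 3.1/cos18.0° = 3.260 m; N'_2 = 145·cos18.0° − 16·3.260 = 85.8; c'Δl = 14.99; W sinα = 44.8
Slice 3: Δl = 1.8/cos41.3° = 2.396 m; N'_3 = 34·cos41.3° − 5·2.396 = 13.6; c'Δl = 11.02; W sinα = 22.4
Σc'Δl = 37.6 kN/m; ΣN' = 150.1 kN/m; ΣW sinα = 62.5 kN/m
Resisting = 37.6 + 150.1·tan25.3° = 37.6 + 70.9 = 108.5 kN/m
FS = 108.5 / 62.5 = 1.735

FS = 1.74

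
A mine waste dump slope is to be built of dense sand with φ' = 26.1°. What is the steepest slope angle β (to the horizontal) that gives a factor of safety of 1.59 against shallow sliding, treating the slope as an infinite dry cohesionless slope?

β = 17.1°

For an infinite dry cohesionless slope FS = tanφ'/tanβ, so tanβ = tanφ' / FS.
tanβ = tan26.1° / 1.59 = 0.4899 / 1.59 = 0.3081
β = arctan(0.3081) = 17.12°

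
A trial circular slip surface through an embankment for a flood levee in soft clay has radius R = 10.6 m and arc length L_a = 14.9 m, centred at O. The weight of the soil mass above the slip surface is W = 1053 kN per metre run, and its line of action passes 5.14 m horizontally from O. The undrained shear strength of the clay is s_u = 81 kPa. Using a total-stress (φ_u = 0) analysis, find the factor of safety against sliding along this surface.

Taking moments about the centre O, the resisting moment is provided by the undrained shear strength acting along the arc:
M_R = s_u·L_a·R = 81·14.90·10.6 = 12793.1 kN·m/m
M_D = W·d = 1053·5.14 = 5412.4 kN·m/m
FS = M_R / M_D = 12793.1 / 5412.4 = 2.364

FS = 2.36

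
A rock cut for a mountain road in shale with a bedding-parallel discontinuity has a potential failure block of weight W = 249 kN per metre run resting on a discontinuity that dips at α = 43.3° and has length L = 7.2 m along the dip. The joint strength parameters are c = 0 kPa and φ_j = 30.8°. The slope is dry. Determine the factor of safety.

Resolving the block weight along and normal to the plane and applying the Mohr–Coulomb strength on the joint:
N' = W cosα = 249·cos43.3° = 181.2 kN/m
Driving force T = W sinα = 249·sin43.3° = 170.8 kN/m
Resisting force R = c·L + N'·tanφ_j = 0·7.2 + 181.2·tan30.8° = 0.0 + 108.0 = 108.0 kN/m
FS = R / T = 108.0 / 170.8 = 0.633

FS = 0.63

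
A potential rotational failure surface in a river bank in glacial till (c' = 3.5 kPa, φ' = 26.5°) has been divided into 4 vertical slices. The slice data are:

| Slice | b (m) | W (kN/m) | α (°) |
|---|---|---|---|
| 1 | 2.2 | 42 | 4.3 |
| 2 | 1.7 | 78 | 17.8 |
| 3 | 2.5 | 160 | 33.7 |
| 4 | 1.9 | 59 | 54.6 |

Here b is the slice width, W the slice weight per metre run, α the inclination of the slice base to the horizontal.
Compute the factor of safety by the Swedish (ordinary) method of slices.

Ordinary method of slices: FS = Σ[c'·Δl_i + (W_i cosα_i)·tanφ'] / Σ W_i sinα_i, with Δl_i = b_i / cosα_i.
Slice 1: Δl = 2.2/cos4.3° = 2.206 m; N'_1 = 42·cos4.3° = 41.9; c'Δl = 7.72; W sinα = 3.1
Slice 2: Δl = 1.7/cos17.8° = 1.785 m; N'_2 = 78·cos17.8° = 74.3; c'Δl = 6.25; W sinα = 23.8
Slice 3: Δl = 2.5/cos33.7° = 3.005 m; N'_3 = 160·cos33.7° = 133.1; c'Δl = 10.52; W sinα = 88.8
Slice 4: Δl = 1.9/cos54.6° = 3.280 m; N'_4 = 59·cos54.6° = 34.2; c'Δl = 11.48; W sinα = 48.1
Σc'Δl = 36.0 kN/m; ΣN' = 283.4 kN/m; ΣW sinα = 163.9 kN/m
Resisting = 36.0 + 283.4·tan26.5° = 36.0 + 141.3 = 177.3 kN/m
FS = 177.3 / 163.9 = 1.082

FS = 1.08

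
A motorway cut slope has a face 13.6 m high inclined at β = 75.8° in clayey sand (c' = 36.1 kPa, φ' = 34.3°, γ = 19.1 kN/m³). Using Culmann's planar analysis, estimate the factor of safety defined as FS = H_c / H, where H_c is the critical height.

FS = 1.77

H_c = (4c'/γ) · sinβ cosφ' / [1 − cos(β − φ')]
    = (4·36.1/19.1) · sin75.8°·cos34.3° / [1 − cos41.5°]
    = 7.560 · 0.8009 / 0.2510 = 24.12 m
FS = H_c / H = 24.12 / 13.6 = 1.773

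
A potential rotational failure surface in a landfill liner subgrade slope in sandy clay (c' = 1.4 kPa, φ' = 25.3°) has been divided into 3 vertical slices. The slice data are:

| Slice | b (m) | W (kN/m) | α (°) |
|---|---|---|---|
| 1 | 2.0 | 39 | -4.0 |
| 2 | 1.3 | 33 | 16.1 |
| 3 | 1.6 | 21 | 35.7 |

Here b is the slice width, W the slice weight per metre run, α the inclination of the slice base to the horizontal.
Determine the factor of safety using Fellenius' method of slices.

Ordinary method of slices: FS = Σ[c'·Δl_i + (W_i cosα_i)·tanφ'] / Σ W_i sinα_i, with Δl_i = b_i / cosα_i.
Slice 1: Δl = 2.0/cos(-4.0°) = 2.005 m; N'_1 = 39·cos(-4.0°) = 38.9; c'Δl = 2.81; W sinα = -2.7
Slice 2: Δl = 1.3/cos16.1° = 1.353 m; N'_2 = 33·cos16.1° = 31.7; c'Δl = 1.89; W sinα = 9.2
Slice 3: Δl = 1.6/cos35.7° = 1.970 m; N'_3 = 21·cos35.7° = 17.1; c'Δl = 2.76; W sinα = 12.3
Σc'Δl = 7.5 kN/m; ΣN' = 87.7 kN/m; ΣW sinα = 18.7 kN/m
Resisting = 7.5 + 87.7·tan25.3° = 7.5 + 41.4 = 48.9 kN/m
FS = 48.9 / 18.7 = 2.617

FS = 2.62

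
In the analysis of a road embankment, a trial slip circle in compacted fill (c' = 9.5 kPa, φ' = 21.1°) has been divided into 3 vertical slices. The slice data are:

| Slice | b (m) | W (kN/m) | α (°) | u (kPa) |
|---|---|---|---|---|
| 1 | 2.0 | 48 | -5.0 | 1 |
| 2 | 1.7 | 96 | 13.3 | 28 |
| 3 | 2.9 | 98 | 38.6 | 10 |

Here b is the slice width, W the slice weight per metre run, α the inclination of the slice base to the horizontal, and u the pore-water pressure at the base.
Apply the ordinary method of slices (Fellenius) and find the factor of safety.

FS = 1.53

Ordinary method of slices: FS = Σ[c'·Δl_i + (W_i cosα_i − u_i·Δl_i)·tanφ'] / Σ W_i sinα_i, with Δl_i = b_i / cosα_i.
Slice 1: Δl = 2.0/cos(-5.0°) = 2.008 m; N'_1 = 48·cos(-5.0°) − 1·2.008 = 45.8; c'Δl = 19.07; W sinα = -4.2
Slice 2: Δl = 1.7/cos13.3° = 1.747 m; N'_2 = 96·cos13.3° − 28·1.747 = 44.5; c'Δl = 16.60; W sinα = 22.1
Slice 3: Δl = 2.9/cos38.6° = 3.711 m; N'_3 = 98·cos38.6° − 10·3.711 = 39.5; c'Δl = 35.25; W sinα = 61.1
Σc'Δl = 70.9 kN/m; ΣN' = 129.8 kN/m; ΣW sinα = 79.0 kN/m
Resisting = 70.9 + 129.8·tan21.1° = 70.9 + 50.1 = 121.0 kN/m
FS = 121.0 / 79.0 = 1.531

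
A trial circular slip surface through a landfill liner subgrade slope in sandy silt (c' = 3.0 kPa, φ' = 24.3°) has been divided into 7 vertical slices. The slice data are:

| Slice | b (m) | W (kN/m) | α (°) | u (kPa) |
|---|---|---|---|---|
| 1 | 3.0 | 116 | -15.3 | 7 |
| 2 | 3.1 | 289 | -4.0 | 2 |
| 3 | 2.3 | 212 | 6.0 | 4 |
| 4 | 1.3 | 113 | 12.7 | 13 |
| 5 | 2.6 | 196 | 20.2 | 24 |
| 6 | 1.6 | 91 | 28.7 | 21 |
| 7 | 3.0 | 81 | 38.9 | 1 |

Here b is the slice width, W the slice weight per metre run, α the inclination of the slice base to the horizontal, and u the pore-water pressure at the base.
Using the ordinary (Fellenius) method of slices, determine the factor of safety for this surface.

FS = 2.87

Ordinary method of slices: FS = Σ[c'·Δl_i + (W_i cosα_i − u_i·Δl_i)·tanφ'] / Σ W_i sinα_i, with Δl_i = b_i / cosα_i.
Slice 1: Δl = 3.0/cos(-15.3°) = 3.110 m; N'_1 = 116·cos(-15.3°) − 7·3.110 = 90.1; c'Δl = 9.33; W sinα = -30.6
Slice 2: Δl = 3.1/cos(-4.0°) = 3.108 m; N'_2 = 289·cos(-4.0°) − 2·3.108 = 282.1; c'Δl = 9.32; W sinα = -20.2
Slice 3: Δl = 2.3/cos6.0° = 2.313 m; N'_3 = 212·cos6.0° − 4·2.313 = 201.6; c'Δl = 6.94; W sinα = 22.2
Slice 4: Δl = 1.3/cos12.7° = 1.333 m; N'_4 = 113·cos12.7° − 13·1.333 = 92.9; c'Δl = 4.00; W sinα = 24.8
Slice 5: Δl = 2.6/cos20.2° = 2.770 m; N'_5 = 196·cos20.2° − 24·2.770 = 117.5; c'Δl = 8.31; W sinα = 67.7
Slice 6: Δl = 1.6/cos28.7° = 1.824 m; N'_6 = 91·cos28.7° − 21·1.824 = 41.5; c'Δl = 5.47; W sinα = 43.7
Slice 7: Δl = 3.0/cos38.9° = 3.855 m; N'_7 = 81·cos38.9° − 1·3.855 = 59.2; c'Δl = 11.56; W sinα = 50.9
Σc'Δl = 54.9 kN/m; ΣN' = 884.8 kN/m; ΣW sinα = 158.5 kN/m
Resisting = 54.9 + 884.8·tan24.3° = 54.9 + 399.5 = 454.5 kN/m
FS = 454.5 / 158.5 = 2.868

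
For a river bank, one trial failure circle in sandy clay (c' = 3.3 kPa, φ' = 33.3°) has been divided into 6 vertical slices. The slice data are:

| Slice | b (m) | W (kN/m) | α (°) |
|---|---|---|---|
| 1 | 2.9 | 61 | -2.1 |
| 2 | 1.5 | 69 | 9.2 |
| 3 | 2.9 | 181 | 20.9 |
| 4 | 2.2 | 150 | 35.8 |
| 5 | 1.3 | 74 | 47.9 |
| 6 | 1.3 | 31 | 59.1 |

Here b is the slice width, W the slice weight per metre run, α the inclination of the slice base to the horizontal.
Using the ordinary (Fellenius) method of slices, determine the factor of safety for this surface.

Ordinary method of slices: FS = Σ[c'·Δl_i + (W_i cosα_i)·tanφ'] / Σ W_i sinα_i, with Δl_i = b_i / cosα_i.
Slice 1: Δl = 2.9/cos(-2.1°) = 2.902 m; N'_1 = 61·cos(-2.1°) = 61.0; c'Δl = 9.58; W sinα = -2.2
Slice 2: Δl = 1.5/cos9.2° = 1.520 m; N'_2 = 69·cos9.2° = 68.1; c'Δl = 5.01; W sinα = 11.0
Slice 3: Δl = 2.9/cos20.9° = 3.104 m; N'_3 = 181·cos20.9° = 169.1; c'Δl = 10.24; W sinα = 64.6
Slice 4: Δl = 2.2/cos35.8° = 2.712 m; N'_4 = 150·cos35.8° = 121.7; c'Δl = 8.95; W sinα = 87.7
Slice 5: Δl = 1.3/cos47.9° = 1.939 m; N'_5 = 74·cos47.9° = 49.6; c'Δl = 6.40; W sinα = 54.9
Slice 6: Δl = 1.3/cos59.1° = 2.531 m; N'_6 = 31·cos59.1° = 15.9; c'Δl = 8.35; W sinα = 26.6
Σc'Δl = 48.5 kN/m; ΣN' = 485.4 kN/m; ΣW sinα = 242.6 kN/m
Resisting = 48.5 + 485.4·tan33.3° = 48.5 + 318.8 = 367.4 kN/m
FS = 367.4 / 242.6 = 1.514

FS = 1.51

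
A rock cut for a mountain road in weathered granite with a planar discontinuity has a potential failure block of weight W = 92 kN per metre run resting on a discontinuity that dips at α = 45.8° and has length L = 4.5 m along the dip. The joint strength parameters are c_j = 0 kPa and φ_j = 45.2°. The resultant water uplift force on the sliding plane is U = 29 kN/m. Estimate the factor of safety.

FS = 0.54

Resolving the block weight along and normal to the plane and applying the Mohr–Coulomb strength on the joint:
N' = W cosα − U = 92·cos45.8° − 29 = 35.1 kN/m
Driving force T = W sinα = 92·sin45.8° = 66.0 kN/m
Resisting force R = c_j·L + N'·tanφ_j = 0·4.5 + 35.1·tan45.2° = 0.0 + 35.4 = 35.4 kN/m
FS = R / T = 35.4 / 66.0 = 0.537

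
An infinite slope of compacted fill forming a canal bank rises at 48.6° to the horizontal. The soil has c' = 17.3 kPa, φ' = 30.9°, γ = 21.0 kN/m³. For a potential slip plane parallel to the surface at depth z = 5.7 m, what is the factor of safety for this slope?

For an infinite slope with a slip plane parallel to the surface (no pore pressure): FS = [c' + γz cos²β tanφ'] / [γz sinβ cosβ].
γz = 21.0·5.7 = 119.70 kN/m²
Numerator = 17.3 + 119.70·cos²48.6°·tan30.9° = 17.3 + 119.70·0.4373·0.5985 = 48.630 kPa
Denominator = 119.70·sin48.6°·cos48.6° = 119.70·0.7501·0.6613 = 59.378 kPa
FS = 48.630 / 59.378 = 0.819

FS = 0.82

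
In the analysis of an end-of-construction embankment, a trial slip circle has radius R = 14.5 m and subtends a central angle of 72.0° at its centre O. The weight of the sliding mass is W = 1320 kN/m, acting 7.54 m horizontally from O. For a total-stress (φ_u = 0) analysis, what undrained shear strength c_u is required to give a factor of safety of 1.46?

FS = c_u·L_a·R / (W·d), so c_u = FS·W·d / (L_a·R).
Arc length L_a = R·θ = 14.5·(72.0°·π/180) = 14.5·1.2566 = 18.22 m
c_u = 1.46·1320·7.54 / (18.22·14.5) = 14531.1 / 264.21 = 55.00 kPa

c_u = 55.0 kPa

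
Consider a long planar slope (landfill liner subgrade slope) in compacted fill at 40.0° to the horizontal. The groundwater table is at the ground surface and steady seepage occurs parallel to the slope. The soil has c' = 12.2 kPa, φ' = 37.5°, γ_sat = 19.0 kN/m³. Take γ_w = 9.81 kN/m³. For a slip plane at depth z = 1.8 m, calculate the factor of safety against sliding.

FS = 1.17

With seepage parallel to the slope and the water table at the surface, the effective normal stress on the slip plane uses the buoyant unit weight γ' = γ_sat − γ_w while the driving shear stress uses γ_sat:
FS = [c' + γ' z cos²β tanφ'] / [γ_sat z sinβ cosβ]
γ' = 19.0 − 9.81 = 9.19 kN/m³
Numerator = 12.2 + 9.19·1.8·cos²40.0°·tan37.5° = 12.2 + 9.19·1.8·0.5868·0.7673 = 19.649 kPa
Denominator = 19.0·1.8·sin40.0°·cos40.0° = 19.0·1.8·0.6428·0.7660 = 16.840 kPa
FS = 19.649 / 16.840 = 1.167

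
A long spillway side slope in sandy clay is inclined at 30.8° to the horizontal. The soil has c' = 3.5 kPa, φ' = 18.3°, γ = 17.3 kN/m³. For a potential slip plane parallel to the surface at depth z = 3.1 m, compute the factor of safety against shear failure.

For an infinite slope with a slip plane parallel to the surface (no pore pressure): FS = [c' + γz cos²β tanφ'] / [γz sinβ cosβ].
γz = 17.3·3.1 = 53.63 kN/m²
Numerator = 3.5 + 53.63·cos²30.8°·tan18.3° = 3.5 + 53.63·0.7378·0.3307 = 16.586 kPa
Denominator = 53.63·sin30.8°·cos30.8° = 53.63·0.5120·0.8590 = 23.588 kPa
FS = 16.586 / 23.588 = 0.703

FS = 0.70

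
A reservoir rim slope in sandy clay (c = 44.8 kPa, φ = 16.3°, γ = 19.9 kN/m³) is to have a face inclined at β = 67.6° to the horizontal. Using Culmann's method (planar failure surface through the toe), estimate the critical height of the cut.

H_c = 21.32 m

Culmann's analysis gives the critical failure plane at α_cr = (β + φ)/2 = (67.6 + 16.3)/2 = 41.9°, and the critical height
H_c = (4c/γ) · sinβ cosφ / [1 − cos(β − φ)]
    = (4·44.8/19.9) · sin67.6°·cos16.3° / [1 − cos(51.3°)]
    = 9.005 · 0.9245·0.9598 / [1 − 0.6252]
    = 9.005 · 0.8874 / 0.3748
    = 21.32 m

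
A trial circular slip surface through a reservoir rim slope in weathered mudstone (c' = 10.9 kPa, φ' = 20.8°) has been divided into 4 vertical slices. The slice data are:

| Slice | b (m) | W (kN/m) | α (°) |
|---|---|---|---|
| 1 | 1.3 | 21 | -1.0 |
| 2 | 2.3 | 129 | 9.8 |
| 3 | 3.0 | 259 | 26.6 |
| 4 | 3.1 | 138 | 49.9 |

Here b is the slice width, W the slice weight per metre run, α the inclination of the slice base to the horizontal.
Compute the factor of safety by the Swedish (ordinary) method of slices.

FS = 1.26

Ordinary method of slices: FS = Σ[c'·Δl_i + (W_i cosα_i)·tanφ'] / Σ W_i sinα_i, with Δl_i = b_i / cosα_i.
Slice 1: Δl = 1.3/cos(-1.0°) = 1.300 m; N'_1 = 21·cos(-1.0°) = 21.0; c'Δl = 14.17; W sinα = -0.4
Slice 2: Δl = 2.3/cos9.8° = 2.334 m; N'_2 = 129·cos9.8° = 127.1; c'Δl = 25.44; W sinα = 22.0
Slice 3: Δl = 3.0/cos26.6° = 3.355 m; N'_3 = 259·cos26.6° = 231.6; c'Δl = 36.57; W sinα = 116.0
Slice 4: Δl = 3.1/cos49.9° = 4.813 m; N'_4 = 138·cos49.9° = 88.9; c'Δl = 52.46; W sinα = 105.6
Σc'Δl = 128.6 kN/m; ΣN' = 468.6 kN/m; ΣW sinα = 243.1 kN/m
Resisting = 128.6 + 468.6·tan20.8° = 128.6 + 178.0 = 306.6 kN/m
FS = 306.6 / 243.1 = 1.261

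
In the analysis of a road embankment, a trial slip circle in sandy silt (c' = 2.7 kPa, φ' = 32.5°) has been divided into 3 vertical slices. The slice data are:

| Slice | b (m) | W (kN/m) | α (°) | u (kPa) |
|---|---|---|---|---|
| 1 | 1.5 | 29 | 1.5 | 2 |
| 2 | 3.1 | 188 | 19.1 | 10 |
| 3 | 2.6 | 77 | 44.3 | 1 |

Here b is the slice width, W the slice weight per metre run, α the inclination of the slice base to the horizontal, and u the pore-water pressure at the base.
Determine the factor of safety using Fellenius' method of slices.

Ordinary method of slices: FS = Σ[c'·Δl_i + (W_i cosα_i − u_i·Δl_i)·tanφ'] / Σ W_i sinα_i, with Δl_i = b_i / cosα_i.
Slice 1: Δl = 1.5/cos1.5° = 1.501 m; N'_1 = 29·cos1.5° − 2·1.501 = 26.0; c'Δl = 4.05; W sinα = 0.8
Slice 2: Δl = 3.1/cos19.1° = 3.281 m; N'_2 = 188·cos19.1° − 10·3.281 = 144.8; c'Δl = 8.86; W sinα = 61.5
Slice 3: Δl = 2.6/cos44.3° = 3.633 m; N'_3 = 77·cos44.3° − 1·3.633 = 51.5; c'Δl = 9.81; W sinα = 53.8
Σc'Δl = 22.7 kN/m; ΣN' = 222.3 kN/m; ΣW sinα = 116.1 kN/m
Resisting = 22.7 + 222.3·tan32.5° = 22.7 + 141.6 = 164.3 kN/m
FS = 164.3 / 116.1 = 1.416

FS = 1.42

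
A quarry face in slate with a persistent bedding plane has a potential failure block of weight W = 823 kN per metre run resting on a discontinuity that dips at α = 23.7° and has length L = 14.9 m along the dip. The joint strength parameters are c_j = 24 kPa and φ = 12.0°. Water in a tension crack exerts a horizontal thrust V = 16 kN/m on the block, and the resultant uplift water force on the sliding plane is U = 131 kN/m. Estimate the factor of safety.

Resolving the block weight along and normal to the plane and applying the Mohr–Coulomb strength on the joint:
N' = W cosα − U − V sinα = 823·cos23.7° − 131 − 16·sin23.7° = 616.2 kN/m
Driving force T = W sinα + V cosα = 823·sin23.7° + 16·cos23.7° = 345.5 kN/m
Resisting force R = c_j·L + N'·tanφ = 24·14.9 + 616.2·tan12.0° = 357.6 + 131.0 = 488.6 kN/m
FS = R / T = 488.6 / 345.5 = 1.414

FS = 1.41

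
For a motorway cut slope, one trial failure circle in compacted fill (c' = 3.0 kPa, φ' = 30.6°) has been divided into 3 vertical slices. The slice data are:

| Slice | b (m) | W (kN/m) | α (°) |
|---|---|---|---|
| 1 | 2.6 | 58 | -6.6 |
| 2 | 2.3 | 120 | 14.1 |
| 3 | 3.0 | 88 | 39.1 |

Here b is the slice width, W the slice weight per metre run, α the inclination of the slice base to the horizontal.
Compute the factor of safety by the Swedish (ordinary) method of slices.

FS = 2.18

Ordinary method of slices: FS = Σ[c'·Δl_i + (W_i cosα_i)·tanφ'] / Σ W_i sinα_i, with Δl_i = b_i / cosα_i.
Slice 1: Δl = 2.6/cos(-6.6°) = 2.617 m; N'_1 = 58·cos(-6.6°) = 57.6; c'Δl = 7.85; W sinα = -6.7
Slice 2: Δl = 2.3/cos14.1° = 2.371 m; N'_2 = 120·cos14.1° = 116.4; c'Δl = 7.11; W sinα = 29.2
Slice 3: Δl = 3.0/cos39.1° = 3.866 m; N'_3 = 88·cos39.1° = 68.3; c'Δl = 11.60; W sinα = 55.5
Σc'Δl = 26.6 kN/m; ΣN' = 242.3 kN/m; ΣW sinα = 78.1 kN/m
Resisting = 26.6 + 242.3·tan30.6° = 26.6 + 143.3 = 169.9 kN/m
FS = 169.9 / 78.1 = 2.176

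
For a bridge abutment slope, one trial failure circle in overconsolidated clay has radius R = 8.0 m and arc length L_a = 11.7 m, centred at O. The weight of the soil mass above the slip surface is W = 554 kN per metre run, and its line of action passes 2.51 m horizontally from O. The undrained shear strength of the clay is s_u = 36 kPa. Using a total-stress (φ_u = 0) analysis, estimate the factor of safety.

Taking moments about the centre O, the resisting moment is provided by the undrained shear strength acting along the arc:
M_R = s_u·L_a·R = 36·11.70·8.0 = 3369.6 kN·m/m
M_D = W·d = 554·2.51 = 1390.5 kN·m/m
FS = M_R / M_D = 3369.6 / 1390.5 = 2.423

FS = 2.42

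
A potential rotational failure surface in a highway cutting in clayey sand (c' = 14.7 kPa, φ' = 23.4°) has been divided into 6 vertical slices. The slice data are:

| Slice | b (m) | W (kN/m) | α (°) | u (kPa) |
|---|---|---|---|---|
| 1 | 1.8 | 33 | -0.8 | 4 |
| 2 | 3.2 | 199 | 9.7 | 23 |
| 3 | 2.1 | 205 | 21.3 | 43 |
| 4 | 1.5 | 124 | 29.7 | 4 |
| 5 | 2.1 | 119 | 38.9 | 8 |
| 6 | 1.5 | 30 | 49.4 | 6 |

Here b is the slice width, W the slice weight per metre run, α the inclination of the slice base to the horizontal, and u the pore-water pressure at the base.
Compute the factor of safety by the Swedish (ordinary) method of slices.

Ordinary method of slices: FS = Σ[c'·Δl_i + (W_i cosα_i − u_i·Δl_i)·tanφ'] / Σ W_i sinα_i, with Δl_i = b_i / cosα_i.
Slice 1: Δl = 1.8/cos(-0.8°) = 1.800 m; N'_1 = 33·cos(-0.8°) − 4·1.800 = 25.8; c'Δl = 26.46; W sinα = -0.5
Slice 2: Δl = 3.2/cos9.7° = 3.246 m; N'_2 = 199·cos9.7° − 23·3.246 = 121.5; c'Δl = 47.72; W sinα = 33.5
Slice 3: Δl = 2.1/cos21.3° = 2.254 m; N'_3 = 205·cos21.3° − 43·2.254 = 94.1; c'Δl = 33.13; W sinα = 74.5
Slice 4: Δl = 1.5/cos29.7° = 1.727 m; N'_4 = 124·cos29.7° − 4·1.727 = 100.8; c'Δl = 25.38; W sinα = 61.4
Slice 5: Δl = 2.1/cos38.9° = 2.698 m; N'_5 = 119·cos38.9° − 8·2.698 = 71.0; c'Δl = 39.67; W sinα = 74.7
Slice 6: Δl = 1.5/cos49.4° = 2.305 m; N'_6 = 30·cos49.4° − 6·2.305 = 5.7; c'Δl = 33.88; W sinα = 22.8
Σc'Δl = 206.3 kN/m; ΣN' = 418.9 kN/m; ΣW sinα = 266.5 kN/m
Resisting = 206.3 + 418.9·tan23.4° = 206.3 + 181.3 = 387.5 kN/m
FS = 387.5 / 266.5 = 1.454

FS = 1.45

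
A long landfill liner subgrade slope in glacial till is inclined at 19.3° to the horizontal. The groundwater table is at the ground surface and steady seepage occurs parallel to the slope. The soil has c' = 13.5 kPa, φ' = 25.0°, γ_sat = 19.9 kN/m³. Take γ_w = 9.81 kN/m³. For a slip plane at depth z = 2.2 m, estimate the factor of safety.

With seepage parallel to the slope and the water table at the surface, the effective normal stress on the slip plane uses the buoyant unit weight γ' = γ_sat − γ_w while the driving shear stress uses γ_sat:
FS = [c' + γ' z cos²β tanφ'] / [γ_sat z sinβ cosβ]
γ' = 19.9 − 9.81 = 10.09 kN/m³
Numerator = 13.5 + 10.09·2.2·cos²19.3°·tan25.0° = 13.5 + 10.09·2.2·0.8908·0.4663 = 22.720 kPa
Denominator = 19.9·2.2·sin19.3°·cos19.3° = 19.9·2.2·0.3305·0.9438 = 13.657 kPa
FS = 22.720 / 13.657 = 1.664

FS = 1.66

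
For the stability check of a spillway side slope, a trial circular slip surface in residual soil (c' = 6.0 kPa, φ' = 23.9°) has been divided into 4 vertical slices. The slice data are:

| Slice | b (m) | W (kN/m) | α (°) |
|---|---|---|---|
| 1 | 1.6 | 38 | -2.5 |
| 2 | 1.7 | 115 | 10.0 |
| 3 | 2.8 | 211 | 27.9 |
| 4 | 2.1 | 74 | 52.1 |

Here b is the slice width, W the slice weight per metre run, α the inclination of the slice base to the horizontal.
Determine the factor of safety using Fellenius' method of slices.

FS = 1.31

Ordinary method of slices: FS = Σ[c'·Δl_i + (W_i cosα_i)·tanφ'] / Σ W_i sinα_i, with Δl_i = b_i / cosα_i.
Slice 1: Δl = 1.6/cos(-2.5°) = 1.602 m; N'_1 = 38·cos(-2.5°) = 38.0; c'Δl = 9.61; W sinα = -1.7
Slice 2: Δl = 1.7/cos10.0° = 1.726 m; N'_2 = 115·cos10.0° = 113.3; c'Δl = 10.36; W sinα = 20.0
Slice 3: Δl = 2.8/cos27.9° = 3.168 m; N'_3 = 211·cos27.9° = 186.5; c'Δl = 19.01; W sinα = 98.7
Slice 4: Δl = 2.1/cos52.1° = 3.419 m; N'_4 = 74·cos52.1° = 45.5; c'Δl = 20.51; W sinα = 58.4
Σc'Δl = 59.5 kN/m; ΣN' = 383.1 kN/m; ΣW sinα = 175.4 kN/m
Resisting = 59.5 + 383.1·tan23.9° = 59.5 + 169.8 = 229.3 kN/m
FS = 229.3 / 175.4 = 1.307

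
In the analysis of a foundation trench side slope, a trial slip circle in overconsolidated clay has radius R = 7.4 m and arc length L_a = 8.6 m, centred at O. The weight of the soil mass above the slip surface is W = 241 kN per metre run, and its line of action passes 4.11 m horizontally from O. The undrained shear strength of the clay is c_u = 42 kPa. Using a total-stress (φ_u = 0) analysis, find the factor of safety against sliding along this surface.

Taking moments about the centre O, the resisting moment is provided by the undrained shear strength acting along the arc:
M_R = c_u·L_a·R = 42·8.60·7.4 = 2672.9 kN·m/m
M_D = W·d = 241·4.11 = 990.5 kN·m/m
FS = M_R / M_D = 2672.9 / 990.5 = 2.698

FS = 2.70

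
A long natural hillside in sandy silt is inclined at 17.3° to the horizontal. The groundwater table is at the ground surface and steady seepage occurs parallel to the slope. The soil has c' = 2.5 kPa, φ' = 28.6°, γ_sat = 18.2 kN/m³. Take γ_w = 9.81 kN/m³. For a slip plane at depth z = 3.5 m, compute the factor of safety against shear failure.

FS = 0.95

With seepage parallel to the slope and the water table at the surface, the effective normal stress on the slip plane uses the buoyant unit weight γ' = γ_sat − γ_w while the driving shear stress uses γ_sat:
FS = [c' + γ' z cos²β tanφ'] / [γ_sat z sinβ cosβ]
γ' = 18.2 − 9.81 = 8.39 kN/m³
Numerator = 2.5 + 8.39·3.5·cos²17.3°·tan28.6° = 2.5 + 8.39·3.5·0.9116·0.5452 = 17.094 kPa
Denominator = 18.2·3.5·sin17.3°·cos17.3° = 18.2·3.5·0.2974·0.9548 = 18.086 kPa
FS = 17.094 / 18.086 = 0.945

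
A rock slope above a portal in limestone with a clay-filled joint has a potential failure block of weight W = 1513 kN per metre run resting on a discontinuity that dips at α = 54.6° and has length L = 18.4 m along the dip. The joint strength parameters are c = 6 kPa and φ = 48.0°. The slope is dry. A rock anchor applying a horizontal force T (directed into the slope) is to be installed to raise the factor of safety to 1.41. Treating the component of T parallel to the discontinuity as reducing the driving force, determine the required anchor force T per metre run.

T = 380 kN/m

Resolving forces along and normal to the sliding plane, with the horizontal anchor force T adding T·sinα to the effective normal force and T·cosα acting up the plane against the driving force:
FS = [cL + (W cosα + T sinα) tanφ] / [W sinα − T cosα]
Without the anchor: N' = 876.5 kN/m, driving T_d = 1233.3 kN/m, resisting R = 6·18.4 + 876.5·tan48.0° = 1083.8 kN/m, FS = 0.88.
Setting FS = 1.41 and solving for T:
1.41·(1233.3 − T cos54.6°) = 1083.8 + T sin54.6°·tan48.0°
T·(sin54.6°·tan48.0° + 1.41·cos54.6°) = 1.41·1233.3 − 1083.8
T·(0.8151·1.1106 + 1.41·0.5793) = 1738.9 − 1083.8 = 655.1
T·1.7221 = 655.1
T = 380.4 kN/m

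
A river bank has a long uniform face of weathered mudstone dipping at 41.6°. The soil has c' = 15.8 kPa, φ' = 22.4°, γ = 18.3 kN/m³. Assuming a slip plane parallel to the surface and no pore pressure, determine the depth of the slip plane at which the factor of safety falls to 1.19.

z = 2.40 m

Setting FS = 1.19 in FS = [c' + γz cos²β tanφ'] / [γz sinβ cosβ] and solving for z:
z = c' / [γ cosβ (FS·sinβ − cosβ·tanφ')]
  = 15.8 / [18.3·cos41.6°·(1.19·sin41.6° − cos41.6°·tan22.4°)]
  = 15.8 / [18.3·0.7478·(1.19·0.6639 − 0.7478·0.4122)]
  = 15.8 / 6.5940 = 2.396 m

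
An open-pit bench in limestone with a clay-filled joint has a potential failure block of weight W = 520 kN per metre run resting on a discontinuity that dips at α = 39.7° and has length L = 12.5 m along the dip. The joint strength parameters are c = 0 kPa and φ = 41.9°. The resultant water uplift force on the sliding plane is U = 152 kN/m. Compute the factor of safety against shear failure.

FS = 0.67

Resolving the block weight along and normal to the plane and applying the Mohr–Coulomb strength on the joint:
N' = W cosα − U = 520·cos39.7° − 152 = 248.1 kN/m
Driving force T = W sinα = 520·sin39.7° = 332.2 kN/m
Resisting force R = c·L + N'·tanφ = 0·12.5 + 248.1·tan41.9° = 0.0 + 222.6 = 222.6 kN/m
FS = R / T = 222.6 / 332.2 = 0.670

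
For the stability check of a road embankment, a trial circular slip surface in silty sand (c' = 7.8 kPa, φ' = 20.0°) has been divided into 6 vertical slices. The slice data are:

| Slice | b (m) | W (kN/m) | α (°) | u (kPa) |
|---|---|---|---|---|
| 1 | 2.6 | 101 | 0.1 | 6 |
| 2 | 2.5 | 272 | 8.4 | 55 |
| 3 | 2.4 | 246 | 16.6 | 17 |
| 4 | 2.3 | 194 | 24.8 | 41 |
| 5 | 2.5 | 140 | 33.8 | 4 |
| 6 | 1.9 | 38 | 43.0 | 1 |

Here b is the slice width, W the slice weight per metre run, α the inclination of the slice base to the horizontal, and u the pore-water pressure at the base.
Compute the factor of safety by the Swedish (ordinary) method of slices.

FS = 1.17

Ordinary method of slices: FS = Σ[c'·Δl_i + (W_i cosα_i − u_i·Δl_i)·tanφ'] / Σ W_i sinα_i, with Δl_i = b_i / cosα_i.
Slice 1: Δl = 2.6/cos0.1° = 2.600 m; N'_1 = 101·cos0.1° − 6·2.600 = 85.4; c'Δl = 20.28; W sinα = 0.2
Slice 2: Δl = 2.5/cos8.4° = 2.527 m; N'_2 = 272·cos8.4° − 55·2.527 = 130.1; c'Δl = 19.71; W sinα = 39.7
Slice 3: Δl = 2.4/cos16.6° = 2.504 m; N'_3 = 246·cos16.6° − 17·2.504 = 193.2; c'Δl = 19.53; W sinα = 70.3
Slice 4: Δl = 2.3/cos24.8° = 2.534 m; N'_4 = 194·cos24.8° − 41·2.534 = 72.2; c'Δl = 19.76; W sinα = 81.4
Slice 5: Δl = 2.5/cos33.8° = 3.008 m; N'_5 = 140·cos33.8° − 4·3.008 = 104.3; c'Δl = 23.47; W sinα = 77.9
Slice 6: Δl = 1.9/cos43.0° = 2.598 m; N'_6 = 38·cos43.0° − 1·2.598 = 25.2; c'Δl = 20.26; W sinα = 25.9
Σc'Δl = 123.0 kN/m; ΣN' = 610.4 kN/m; ΣW sinα = 295.4 kN/m
Resisting = 123.0 + 610.4·tan20.0° = 123.0 + 222.2 = 345.2 kN/m
FS = 345.2 / 295.4 = 1.169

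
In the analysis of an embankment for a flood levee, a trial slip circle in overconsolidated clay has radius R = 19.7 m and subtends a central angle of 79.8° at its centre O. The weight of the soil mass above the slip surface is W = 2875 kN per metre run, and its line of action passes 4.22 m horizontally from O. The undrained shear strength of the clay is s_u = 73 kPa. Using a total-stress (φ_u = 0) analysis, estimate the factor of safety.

Taking moments about the centre O, the resisting moment is provided by the undrained shear strength acting along the arc:
Arc length L_a = R·θ = 19.7·(79.8°·π/180) = 19.7·1.3928 = 27.44 m
M_R = s_u·L_a·R = 73·27.44·19.7 = 39458.0 kN·m/m
M_D = W·d = 2875·4.22 = 12132.5 kN·m/m
FS = M_R / M_D = 39458.0 / 12132.5 = 3.252

FS = 3.25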